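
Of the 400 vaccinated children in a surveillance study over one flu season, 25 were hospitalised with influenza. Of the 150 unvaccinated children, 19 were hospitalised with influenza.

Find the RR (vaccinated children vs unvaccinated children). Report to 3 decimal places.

RR: 0.493

risk, vaccinated children = 25/400 = 0.0625
risk, unvaccinated children = 19/150 = 0.1267
RR = 0.0625 / 0.1267 = 0.493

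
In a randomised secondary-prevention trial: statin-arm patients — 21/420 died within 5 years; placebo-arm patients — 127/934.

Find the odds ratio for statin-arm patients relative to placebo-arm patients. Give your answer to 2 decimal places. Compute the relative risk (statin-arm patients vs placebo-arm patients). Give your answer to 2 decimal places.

OR = (21 × 807) / (399 × 127) = 16947/50673 ≈ 0.33
risk, statin-arm patients = 21/420 = 0.0500
risk, placebo-arm patients = 127/934 = 0.1360
RR = 0.0500 / 0.1360 = 0.37

OR = 0.33; RR = 0.37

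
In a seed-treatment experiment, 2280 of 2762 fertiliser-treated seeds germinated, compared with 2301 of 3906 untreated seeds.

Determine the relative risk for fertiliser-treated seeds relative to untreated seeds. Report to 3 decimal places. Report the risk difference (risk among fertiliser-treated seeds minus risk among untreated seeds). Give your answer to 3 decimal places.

RR = 1.401; RD = 0.236

risk, fertiliser-treated seeds = 2280/2762 = 0.8255
risk, untreated seeds = 2301/3906 = 0.5891
RR = 0.8255 / 0.5891 = 1.401
risk difference = 0.8255 − 0.5891 = 0.236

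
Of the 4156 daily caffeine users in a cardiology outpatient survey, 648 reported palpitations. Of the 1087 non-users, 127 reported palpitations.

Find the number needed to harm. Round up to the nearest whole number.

26

risk, daily caffeine users = 648/4156 = 0.155919
risk, non-users = 127/1087 = 0.116835
absolute risk difference = 0.039084
1 / 0.039084 = 25.586 → round up → 26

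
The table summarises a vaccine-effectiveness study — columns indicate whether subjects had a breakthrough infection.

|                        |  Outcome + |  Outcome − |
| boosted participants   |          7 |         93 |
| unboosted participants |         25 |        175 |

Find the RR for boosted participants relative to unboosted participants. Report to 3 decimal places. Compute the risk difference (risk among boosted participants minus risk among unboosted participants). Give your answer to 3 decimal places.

RR = 0.560; RD = -0.055

risk, boosted participants = 7/100 = 0.0700
risk, unboosted participants = 25/200 = 0.1250
RR = 0.0700 / 0.1250 = 0.560
risk difference = 0.0700 − 0.1250 = -0.055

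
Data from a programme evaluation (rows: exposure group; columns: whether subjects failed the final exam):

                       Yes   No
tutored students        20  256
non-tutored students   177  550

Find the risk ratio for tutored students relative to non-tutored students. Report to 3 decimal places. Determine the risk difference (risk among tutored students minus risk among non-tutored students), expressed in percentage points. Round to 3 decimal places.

RR = 0.298; RD = -17.100

risk, tutored students = 20/276 = 0.0725
risk, non-tutored students = 177/727 = 0.2435
RR = 0.0725 / 0.2435 = 0.298
risk difference = 0.0725 − 0.2435 = -0.1710 → -17.100 percentage points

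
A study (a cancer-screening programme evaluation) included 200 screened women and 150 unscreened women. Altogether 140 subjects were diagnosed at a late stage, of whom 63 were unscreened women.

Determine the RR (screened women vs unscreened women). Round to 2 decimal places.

RR: 0.92

screened women with the outcome: 140 − 63 = 77
screened women without the outcome: 200 − 77 = 123
unscreened women without the outcome: 150 − 63 = 87
risk, screened women = 77/200 = 0.3850
risk, unscreened women = 63/150 = 0.4200
RR = 0.3850 / 0.4200 = 0.92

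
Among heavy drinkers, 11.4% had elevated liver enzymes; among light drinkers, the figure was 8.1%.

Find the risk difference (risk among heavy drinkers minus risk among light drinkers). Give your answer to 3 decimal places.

risk difference = 0.1140 − 0.0810 = 0.033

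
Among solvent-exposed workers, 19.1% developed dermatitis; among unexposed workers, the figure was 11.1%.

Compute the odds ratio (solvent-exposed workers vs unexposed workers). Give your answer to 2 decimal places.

odds, solvent-exposed workers = 0.1910/0.8090 = 0.2361
odds, unexposed workers = 0.1110/0.8890 = 0.1249
OR = 0.2361 / 0.1249 = 1.89

OR = 1.89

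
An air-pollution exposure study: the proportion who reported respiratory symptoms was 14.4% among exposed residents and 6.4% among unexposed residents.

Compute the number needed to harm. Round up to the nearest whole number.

absolute risk difference = 0.080000
1 / 0.080000 = 12.500 → round up → 13

NNH = 13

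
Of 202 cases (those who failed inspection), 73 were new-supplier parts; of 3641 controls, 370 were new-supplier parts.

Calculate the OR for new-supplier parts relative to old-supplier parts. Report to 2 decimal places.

OR = (73 × 3271) / (370 × 129) = 238783/47730 ≈ 5.00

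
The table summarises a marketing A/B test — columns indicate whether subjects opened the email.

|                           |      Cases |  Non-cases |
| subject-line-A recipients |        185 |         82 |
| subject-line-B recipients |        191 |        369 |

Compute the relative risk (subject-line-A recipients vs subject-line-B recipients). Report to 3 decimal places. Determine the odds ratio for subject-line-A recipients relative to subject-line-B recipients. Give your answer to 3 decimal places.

RR = 2.031; OR = 4.359

risk, subject-line-A recipients = 185/267 = 0.6929
risk, subject-line-B recipients = 191/560 = 0.3411
RR = 0.6929 / 0.3411 = 2.031
OR = (185 × 369) / (82 × 191) = 68265/15662 ≈ 4.359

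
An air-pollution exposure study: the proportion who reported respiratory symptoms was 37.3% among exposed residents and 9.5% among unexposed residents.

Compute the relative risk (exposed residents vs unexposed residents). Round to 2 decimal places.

RR = 0.3730 / 0.0950 = 3.93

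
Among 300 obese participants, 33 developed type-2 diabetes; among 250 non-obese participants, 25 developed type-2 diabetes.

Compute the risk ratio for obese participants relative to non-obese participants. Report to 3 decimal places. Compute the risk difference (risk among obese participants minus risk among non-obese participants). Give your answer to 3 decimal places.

RR = 1.100; RD = 0.010

risk, obese participants = 33/300 = 0.1100
risk, non-obese participants = 25/250 = 0.1000
RR = 0.1100 / 0.1000 = 1.100
risk difference = 0.1100 − 0.1000 = 0.010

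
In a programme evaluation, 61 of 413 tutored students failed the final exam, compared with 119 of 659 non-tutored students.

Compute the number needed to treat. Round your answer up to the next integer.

risk, tutored students = 61/413 = 0.147700
risk, non-tutored students = 119/659 = 0.180577
absolute risk difference = 0.032877
1 / 0.032877 = 30.416 → round up → 31

31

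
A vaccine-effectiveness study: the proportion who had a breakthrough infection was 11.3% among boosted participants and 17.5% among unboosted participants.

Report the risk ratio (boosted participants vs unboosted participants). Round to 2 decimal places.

RR = 0.1130 / 0.1750 = 0.65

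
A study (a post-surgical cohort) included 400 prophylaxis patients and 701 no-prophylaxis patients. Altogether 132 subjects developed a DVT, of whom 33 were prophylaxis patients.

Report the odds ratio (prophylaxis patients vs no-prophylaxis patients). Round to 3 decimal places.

prophylaxis patients without the outcome: 400 − 33 = 367
no-prophylaxis patients with the outcome: 132 − 33 = 99
no-prophylaxis patients without the outcome: 701 − 99 = 602
odds, prophylaxis patients = 33/367 = 0.0899
odds, no-prophylaxis patients = 99/602 = 0.1645
OR = 0.0899 / 0.1645 = 0.547

OR = 0.547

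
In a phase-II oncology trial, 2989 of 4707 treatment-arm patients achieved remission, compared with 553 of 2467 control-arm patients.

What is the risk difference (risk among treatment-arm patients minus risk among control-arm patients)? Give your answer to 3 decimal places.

RD: 0.411

risk, treatment-arm patients = 2989/4707 = 0.6350
risk, control-arm patients = 553/2467 = 0.2242
risk difference = 0.6350 − 0.2242 = 0.411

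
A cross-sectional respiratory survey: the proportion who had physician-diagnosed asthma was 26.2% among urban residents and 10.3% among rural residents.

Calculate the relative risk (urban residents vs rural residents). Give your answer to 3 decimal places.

RR = 0.2620 / 0.1030 = 2.544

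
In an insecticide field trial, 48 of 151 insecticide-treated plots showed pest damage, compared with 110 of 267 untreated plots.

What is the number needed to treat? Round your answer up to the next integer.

11

risk, insecticide-treated plots = 48/151 = 0.317881
risk, untreated plots = 110/267 = 0.411985
absolute risk difference = 0.094104
1 / 0.094104 = 10.627 → round up → 11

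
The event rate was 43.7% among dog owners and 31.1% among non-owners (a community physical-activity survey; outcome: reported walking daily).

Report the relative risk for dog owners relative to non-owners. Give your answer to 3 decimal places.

RR = 0.4370 / 0.3110 = 1.405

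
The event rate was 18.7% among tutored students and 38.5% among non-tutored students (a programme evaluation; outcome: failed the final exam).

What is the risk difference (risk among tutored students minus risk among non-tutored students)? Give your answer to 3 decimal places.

risk difference = 0.1870 − 0.3850 = -0.198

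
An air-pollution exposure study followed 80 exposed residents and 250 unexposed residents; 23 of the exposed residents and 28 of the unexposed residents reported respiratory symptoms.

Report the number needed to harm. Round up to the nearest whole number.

6

risk, exposed residents = 23/80 = 0.287500
risk, unexposed residents = 28/250 = 0.112000
absolute risk difference = 0.175500
1 / 0.175500 = 5.698 → round up → 6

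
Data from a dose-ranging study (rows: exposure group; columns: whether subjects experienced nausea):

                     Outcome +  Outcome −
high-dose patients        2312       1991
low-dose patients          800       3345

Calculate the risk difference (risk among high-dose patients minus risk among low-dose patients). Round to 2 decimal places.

risk, high-dose patients = 2312/4303 = 0.5373
risk, low-dose patients = 800/4145 = 0.1930
risk difference = 0.5373 − 0.1930 = 0.34

0.34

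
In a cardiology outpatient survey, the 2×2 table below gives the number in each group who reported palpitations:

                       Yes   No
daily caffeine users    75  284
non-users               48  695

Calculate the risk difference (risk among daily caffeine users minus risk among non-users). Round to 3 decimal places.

risk, daily caffeine users = 75/359 = 0.2089
risk, non-users = 48/743 = 0.0646
risk difference = 0.2089 − 0.0646 = 0.144

RD = 0.144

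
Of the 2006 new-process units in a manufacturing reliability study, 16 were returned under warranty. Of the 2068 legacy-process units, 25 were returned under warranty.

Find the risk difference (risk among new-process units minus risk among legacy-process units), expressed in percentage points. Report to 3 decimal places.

risk, new-process units = 16/2006 = 0.00798
risk, legacy-process units = 25/2068 = 0.01209
risk difference = 0.00798 − 0.01209 = -0.00411 → -0.411 percentage points

-0.411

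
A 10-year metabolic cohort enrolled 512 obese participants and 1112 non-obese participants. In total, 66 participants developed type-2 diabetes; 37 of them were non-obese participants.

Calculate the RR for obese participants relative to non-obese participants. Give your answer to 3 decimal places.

obese participants with the outcome: 66 − 37 = 29
obese participants without the outcome: 512 − 29 = 483
non-obese participants without the outcome: 1112 − 37 = 1075
risk, obese participants = 29/512 = 0.05664
risk, non-obese participants = 37/1112 = 0.03327
RR = 0.05664 / 0.03327 = 1.702

1.702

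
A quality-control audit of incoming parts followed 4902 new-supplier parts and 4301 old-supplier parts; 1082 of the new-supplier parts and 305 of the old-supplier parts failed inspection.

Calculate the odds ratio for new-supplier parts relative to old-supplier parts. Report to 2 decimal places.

OR = (1082 × 3996) / (3820 × 305) = 4323672/1165100 ≈ 3.71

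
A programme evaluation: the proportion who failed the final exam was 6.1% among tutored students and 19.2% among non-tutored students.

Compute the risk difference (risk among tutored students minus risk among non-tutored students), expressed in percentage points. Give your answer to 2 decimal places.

risk difference = 0.0610 − 0.1920 = -0.1310 → -13.10 percentage points

RD = -13.10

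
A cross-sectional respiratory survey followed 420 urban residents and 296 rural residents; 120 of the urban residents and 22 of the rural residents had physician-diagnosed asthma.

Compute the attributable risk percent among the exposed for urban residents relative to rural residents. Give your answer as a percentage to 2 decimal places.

73.99%

risk, urban residents = 120/420 = 0.2857
risk, rural residents = 22/296 = 0.0743
AR% = (0.2857 − 0.0743) / 0.2857 = 0.7399 → 73.99%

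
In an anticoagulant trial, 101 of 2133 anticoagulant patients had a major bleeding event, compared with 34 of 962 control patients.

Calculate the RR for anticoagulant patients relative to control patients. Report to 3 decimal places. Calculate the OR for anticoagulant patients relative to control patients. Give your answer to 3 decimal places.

risk, anticoagulant patients = 101/2133 = 0.04735
risk, control patients = 34/962 = 0.03534
RR = 0.04735 / 0.03534 = 1.340
OR = (101 × 928) / (2032 × 34) = 93728/69088 ≈ 1.357

RR = 1.340; OR = 1.357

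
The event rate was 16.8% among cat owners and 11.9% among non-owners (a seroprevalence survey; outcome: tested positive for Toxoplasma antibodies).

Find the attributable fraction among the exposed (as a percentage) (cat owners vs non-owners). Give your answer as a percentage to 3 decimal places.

AR% = (0.1680 − 0.1190) / 0.1680 = 0.2917 → 29.167%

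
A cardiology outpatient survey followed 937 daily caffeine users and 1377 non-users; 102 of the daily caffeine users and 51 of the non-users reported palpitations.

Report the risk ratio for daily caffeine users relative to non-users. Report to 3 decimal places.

RR = 2.939

risk, daily caffeine users = 102/937 = 0.10886
risk, non-users = 51/1377 = 0.03704
RR = 0.10886 / 0.03704 = 2.939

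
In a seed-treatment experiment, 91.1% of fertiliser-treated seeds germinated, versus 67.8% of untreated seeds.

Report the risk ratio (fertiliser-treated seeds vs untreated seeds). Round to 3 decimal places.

RR = 0.9110 / 0.6780 = 1.344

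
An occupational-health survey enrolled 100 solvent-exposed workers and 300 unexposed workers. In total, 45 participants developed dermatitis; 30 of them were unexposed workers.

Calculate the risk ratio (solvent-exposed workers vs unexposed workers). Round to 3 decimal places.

1.500

solvent-exposed workers with the outcome: 45 − 30 = 15
solvent-exposed workers without the outcome: 100 − 15 = 85
unexposed workers without the outcome: 300 − 30 = 270
risk, solvent-exposed workers = 15/100 = 0.1500
risk, unexposed workers = 30/300 = 0.1000
RR = 0.1500 / 0.1000 = 1.500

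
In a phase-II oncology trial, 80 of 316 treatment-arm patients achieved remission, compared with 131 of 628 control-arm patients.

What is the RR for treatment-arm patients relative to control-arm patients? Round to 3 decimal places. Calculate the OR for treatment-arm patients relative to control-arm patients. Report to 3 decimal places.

RR = 1.214; OR = 1.286

risk, treatment-arm patients = 80/316 = 0.2532
risk, control-arm patients = 131/628 = 0.2086
RR = 0.2532 / 0.2086 = 1.214
odds, treatment-arm patients = 80/236 = 0.3390
odds, control-arm patients = 131/497 = 0.2636
OR = 0.3390 / 0.2636 = 1.286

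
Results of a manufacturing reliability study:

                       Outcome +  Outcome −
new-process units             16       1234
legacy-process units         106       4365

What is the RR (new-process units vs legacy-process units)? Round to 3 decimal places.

risk, new-process units = 16/1250 = 0.01280
risk, legacy-process units = 106/4471 = 0.02371
RR = 0.01280 / 0.02371 = 0.540

0.540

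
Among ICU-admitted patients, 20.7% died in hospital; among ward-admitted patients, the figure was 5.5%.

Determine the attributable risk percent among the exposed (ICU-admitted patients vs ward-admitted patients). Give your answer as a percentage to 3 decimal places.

AR% = (0.2070 − 0.0550) / 0.2070 = 0.7343 → 73.430%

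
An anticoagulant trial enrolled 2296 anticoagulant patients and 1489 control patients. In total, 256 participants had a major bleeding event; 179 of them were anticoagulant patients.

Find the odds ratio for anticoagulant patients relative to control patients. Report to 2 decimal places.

anticoagulant patients without the outcome: 2296 − 179 = 2117
control patients with the outcome: 256 − 179 = 77
control patients without the outcome: 1489 − 77 = 1412
OR = (179 × 1412) / (2117 × 77) = 252748/163009 ≈ 1.55

1.55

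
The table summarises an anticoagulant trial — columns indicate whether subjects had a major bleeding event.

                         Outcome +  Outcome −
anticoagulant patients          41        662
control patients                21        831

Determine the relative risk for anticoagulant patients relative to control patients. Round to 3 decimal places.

risk, anticoagulant patients = 41/703 = 0.05832
risk, control patients = 21/852 = 0.02465
RR = 0.05832 / 0.02465 = 2.366

2.366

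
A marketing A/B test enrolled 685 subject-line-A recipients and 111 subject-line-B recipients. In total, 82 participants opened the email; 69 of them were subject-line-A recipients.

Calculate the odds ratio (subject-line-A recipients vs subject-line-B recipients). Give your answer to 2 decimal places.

subject-line-A recipients without the outcome: 685 − 69 = 616
subject-line-B recipients with the outcome: 82 − 69 = 13
subject-line-B recipients without the outcome: 111 − 13 = 98
OR = (69 × 98) / (616 × 13) = 6762/8008 ≈ 0.84

OR: 0.84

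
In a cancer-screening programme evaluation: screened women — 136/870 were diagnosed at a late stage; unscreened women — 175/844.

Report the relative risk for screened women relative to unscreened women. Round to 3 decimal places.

0.754

risk, screened women = 136/870 = 0.1563
risk, unscreened women = 175/844 = 0.2073
RR = 0.1563 / 0.2073 = 0.754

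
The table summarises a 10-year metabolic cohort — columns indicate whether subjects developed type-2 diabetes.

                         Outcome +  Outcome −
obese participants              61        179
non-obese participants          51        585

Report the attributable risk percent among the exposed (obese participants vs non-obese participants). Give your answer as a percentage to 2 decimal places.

AR% = 68.45%

risk, obese participants = 61/240 = 0.2542
risk, non-obese participants = 51/636 = 0.0802
AR% = (0.2542 − 0.0802) / 0.2542 = 0.6845 → 68.45%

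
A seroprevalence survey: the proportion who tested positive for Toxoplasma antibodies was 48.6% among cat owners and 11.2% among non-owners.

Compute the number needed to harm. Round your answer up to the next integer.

absolute risk difference = 0.374000
1 / 0.374000 = 2.674 → round up → 3

NNH = 3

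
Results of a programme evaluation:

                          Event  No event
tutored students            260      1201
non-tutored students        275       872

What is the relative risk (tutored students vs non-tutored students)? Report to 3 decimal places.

risk, tutored students = 260/1461 = 0.1780
risk, non-tutored students = 275/1147 = 0.2398
RR = 0.1780 / 0.2398 = 0.742

0.742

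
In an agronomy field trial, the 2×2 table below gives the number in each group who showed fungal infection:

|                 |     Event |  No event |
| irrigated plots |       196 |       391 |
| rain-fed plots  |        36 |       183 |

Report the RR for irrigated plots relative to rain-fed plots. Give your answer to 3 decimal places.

risk, irrigated plots = 196/587 = 0.3339
risk, rain-fed plots = 36/219 = 0.1644
RR = 0.3339 / 0.1644 = 2.031

2.031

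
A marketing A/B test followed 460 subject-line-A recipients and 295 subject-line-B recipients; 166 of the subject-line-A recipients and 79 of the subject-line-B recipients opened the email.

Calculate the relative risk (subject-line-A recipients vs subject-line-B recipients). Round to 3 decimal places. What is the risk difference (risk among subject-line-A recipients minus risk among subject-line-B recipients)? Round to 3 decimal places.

RR = 1.348; RD = 0.093

risk, subject-line-A recipients = 166/460 = 0.3609
risk, subject-line-B recipients = 79/295 = 0.2678
RR = 0.3609 / 0.2678 = 1.348
risk difference = 0.3609 − 0.2678 = 0.093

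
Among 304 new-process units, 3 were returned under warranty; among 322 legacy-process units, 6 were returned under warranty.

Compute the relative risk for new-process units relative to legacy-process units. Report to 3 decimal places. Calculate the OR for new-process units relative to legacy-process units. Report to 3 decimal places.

risk, new-process units = 3/304 = 0.00987
risk, legacy-process units = 6/322 = 0.01863
RR = 0.00987 / 0.01863 = 0.530
odds, new-process units = 3/301 = 0.00997
odds, legacy-process units = 6/316 = 0.01899
OR = 0.00997 / 0.01899 = 0.525

RR = 0.530; OR = 0.525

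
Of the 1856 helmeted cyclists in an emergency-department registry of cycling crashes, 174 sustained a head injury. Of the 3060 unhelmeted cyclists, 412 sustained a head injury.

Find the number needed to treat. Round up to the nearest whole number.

25

risk, helmeted cyclists = 174/1856 = 0.093750
risk, unhelmeted cyclists = 412/3060 = 0.134641
absolute risk difference = 0.040891
1 / 0.040891 = 24.455 → round up → 25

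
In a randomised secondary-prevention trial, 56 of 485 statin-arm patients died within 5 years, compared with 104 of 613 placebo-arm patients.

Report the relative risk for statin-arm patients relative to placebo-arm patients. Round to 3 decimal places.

risk, statin-arm patients = 56/485 = 0.1155
risk, placebo-arm patients = 104/613 = 0.1697
RR = 0.1155 / 0.1697 = 0.681

0.681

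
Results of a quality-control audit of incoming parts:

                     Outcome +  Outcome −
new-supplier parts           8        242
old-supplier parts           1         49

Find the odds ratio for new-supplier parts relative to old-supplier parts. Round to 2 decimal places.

OR = (8 × 49) / (242 × 1) = 392/242 ≈ 1.62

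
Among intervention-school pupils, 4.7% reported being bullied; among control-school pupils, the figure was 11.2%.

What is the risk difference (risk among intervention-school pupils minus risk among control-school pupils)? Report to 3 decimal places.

risk difference = 0.04700 − 0.11200 = -0.065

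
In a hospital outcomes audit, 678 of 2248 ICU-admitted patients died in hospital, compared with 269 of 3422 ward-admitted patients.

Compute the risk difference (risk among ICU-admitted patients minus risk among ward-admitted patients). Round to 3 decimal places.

RD: 0.223

risk, ICU-admitted patients = 678/2248 = 0.3016
risk, ward-admitted patients = 269/3422 = 0.0786
risk difference = 0.3016 − 0.0786 = 0.223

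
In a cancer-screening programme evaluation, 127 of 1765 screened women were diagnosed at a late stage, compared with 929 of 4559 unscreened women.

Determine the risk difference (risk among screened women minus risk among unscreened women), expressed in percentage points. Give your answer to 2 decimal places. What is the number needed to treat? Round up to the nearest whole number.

risk, screened women = 127/1765 = 0.0720
risk, unscreened women = 929/4559 = 0.2038
risk difference = 0.0720 − 0.2038 = -0.1318 → -13.18 percentage points
absolute risk difference = 0.131818
1 / 0.131818 = 7.586 → round up → 8

RD = -13.18; NNT = 8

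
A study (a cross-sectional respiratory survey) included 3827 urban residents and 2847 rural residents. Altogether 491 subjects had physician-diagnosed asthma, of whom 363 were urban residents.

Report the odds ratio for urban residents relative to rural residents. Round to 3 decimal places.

2.226

urban residents without the outcome: 3827 − 363 = 3464
rural residents with the outcome: 491 − 363 = 128
rural residents without the outcome: 2847 − 128 = 2719
OR = (363 × 2719) / (3464 × 128) = 986997/443392 ≈ 2.226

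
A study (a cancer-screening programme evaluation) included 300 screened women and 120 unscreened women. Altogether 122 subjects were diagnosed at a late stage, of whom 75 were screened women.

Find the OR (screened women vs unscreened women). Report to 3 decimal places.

screened women without the outcome: 300 − 75 = 225
unscreened women with the outcome: 122 − 75 = 47
unscreened women without the outcome: 120 − 47 = 73
OR = (75 × 73) / (225 × 47) = 5475/10575 ≈ 0.518

OR ≈ 0.518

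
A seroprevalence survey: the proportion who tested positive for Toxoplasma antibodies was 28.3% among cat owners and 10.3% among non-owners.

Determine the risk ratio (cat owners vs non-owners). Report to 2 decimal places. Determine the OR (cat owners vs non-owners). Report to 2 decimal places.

RR = 0.2830 / 0.1030 = 2.75
odds, cat owners = 0.2830/0.7170 = 0.3947
odds, non-owners = 0.1030/0.8970 = 0.1148
OR = 0.3947 / 0.1148 = 3.44

RR = 2.75; OR = 3.44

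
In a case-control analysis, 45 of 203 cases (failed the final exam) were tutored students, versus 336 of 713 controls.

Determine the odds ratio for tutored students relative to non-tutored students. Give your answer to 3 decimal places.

OR = (45 × 377) / (336 × 158) = 16965/53088 ≈ 0.320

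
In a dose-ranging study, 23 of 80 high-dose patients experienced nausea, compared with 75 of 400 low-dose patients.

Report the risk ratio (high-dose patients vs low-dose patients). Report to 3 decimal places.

risk, high-dose patients = 23/80 = 0.2875
risk, low-dose patients = 75/400 = 0.1875
RR = 0.2875 / 0.1875 = 1.533

RR: 1.533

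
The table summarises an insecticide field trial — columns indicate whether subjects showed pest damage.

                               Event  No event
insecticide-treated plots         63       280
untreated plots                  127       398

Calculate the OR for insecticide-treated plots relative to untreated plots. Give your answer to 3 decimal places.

OR = (63 × 398) / (280 × 127) = 25074/35560 ≈ 0.705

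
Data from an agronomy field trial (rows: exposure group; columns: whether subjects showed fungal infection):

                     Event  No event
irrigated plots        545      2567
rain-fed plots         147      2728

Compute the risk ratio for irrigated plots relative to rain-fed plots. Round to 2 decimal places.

RR: 3.43

risk, irrigated plots = 545/3112 = 0.1751
risk, rain-fed plots = 147/2875 = 0.0511
RR = 0.1751 / 0.0511 = 3.43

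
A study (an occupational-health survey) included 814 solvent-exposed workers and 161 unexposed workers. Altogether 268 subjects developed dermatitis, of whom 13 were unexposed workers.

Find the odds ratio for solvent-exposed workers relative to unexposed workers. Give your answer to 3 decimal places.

5.193

solvent-exposed workers with the outcome: 268 − 13 = 255
solvent-exposed workers without the outcome: 814 − 255 = 559
unexposed workers without the outcome: 161 − 13 = 148
OR = (255 × 148) / (559 × 13) = 37740/7267 ≈ 5.193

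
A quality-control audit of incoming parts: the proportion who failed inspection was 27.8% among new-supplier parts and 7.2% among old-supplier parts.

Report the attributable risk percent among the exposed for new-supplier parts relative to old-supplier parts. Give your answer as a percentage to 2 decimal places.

AR% = (0.2780 − 0.0720) / 0.2780 = 0.7410 → 74.10%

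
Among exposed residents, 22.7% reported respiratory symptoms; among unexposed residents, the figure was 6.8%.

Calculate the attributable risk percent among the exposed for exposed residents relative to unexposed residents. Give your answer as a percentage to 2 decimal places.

AR% = (0.2270 − 0.0680) / 0.2270 = 0.7004 → 70.04%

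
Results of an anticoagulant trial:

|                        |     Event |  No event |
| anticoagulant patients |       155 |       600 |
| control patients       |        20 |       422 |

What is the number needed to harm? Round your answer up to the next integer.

7

risk, anticoagulant patients = 155/755 = 0.205298
risk, control patients = 20/442 = 0.045249
absolute risk difference = 0.160049
1 / 0.160049 = 6.248 → round up → 7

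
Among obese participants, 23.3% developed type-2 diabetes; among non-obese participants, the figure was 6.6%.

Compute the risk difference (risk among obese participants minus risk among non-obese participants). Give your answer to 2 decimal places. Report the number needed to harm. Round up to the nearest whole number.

risk difference = 0.2330 − 0.0660 = 0.17
absolute risk difference = 0.167000
1 / 0.167000 = 5.988 → round up → 6

RD = 0.17; NNH = 6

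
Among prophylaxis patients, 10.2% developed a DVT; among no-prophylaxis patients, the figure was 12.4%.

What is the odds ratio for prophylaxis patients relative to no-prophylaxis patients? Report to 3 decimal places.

odds, prophylaxis patients = 0.1020/0.8980 = 0.1136
odds, no-prophylaxis patients = 0.1240/0.8760 = 0.1416
OR = 0.1136 / 0.1416 = 0.802

0.802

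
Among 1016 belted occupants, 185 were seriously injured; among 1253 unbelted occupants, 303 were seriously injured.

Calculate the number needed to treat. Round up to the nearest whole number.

17

risk, belted occupants = 185/1016 = 0.182087
risk, unbelted occupants = 303/1253 = 0.241820
absolute risk difference = 0.059733
1 / 0.059733 = 16.741 → round up → 17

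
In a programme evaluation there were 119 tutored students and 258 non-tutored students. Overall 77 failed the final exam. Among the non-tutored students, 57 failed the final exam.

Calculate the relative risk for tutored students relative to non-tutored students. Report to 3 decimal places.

RR = 0.761

tutored students with the outcome: 77 − 57 = 20
tutored students without the outcome: 119 − 20 = 99
non-tutored students without the outcome: 258 − 57 = 201
risk, tutored students = 20/119 = 0.1681
risk, non-tutored students = 57/258 = 0.2209
RR = 0.1681 / 0.2209 = 0.761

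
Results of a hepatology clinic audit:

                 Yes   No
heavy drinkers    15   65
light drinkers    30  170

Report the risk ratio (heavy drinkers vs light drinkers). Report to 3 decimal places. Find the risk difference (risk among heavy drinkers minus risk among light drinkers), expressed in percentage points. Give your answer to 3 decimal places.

risk, heavy drinkers = 15/80 = 0.1875
risk, light drinkers = 30/200 = 0.1500
RR = 0.1875 / 0.1500 = 1.250
risk difference = 0.1875 − 0.1500 = 0.0375 → 3.750 percentage points

RR = 1.250; RD = 3.750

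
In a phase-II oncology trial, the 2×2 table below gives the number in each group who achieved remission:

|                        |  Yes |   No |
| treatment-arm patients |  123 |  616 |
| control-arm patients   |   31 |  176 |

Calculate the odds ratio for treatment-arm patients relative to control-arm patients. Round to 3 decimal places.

1.134

odds, treatment-arm patients = 123/616 = 0.1997
odds, control-arm patients = 31/176 = 0.1761
OR = 0.1997 / 0.1761 = 1.134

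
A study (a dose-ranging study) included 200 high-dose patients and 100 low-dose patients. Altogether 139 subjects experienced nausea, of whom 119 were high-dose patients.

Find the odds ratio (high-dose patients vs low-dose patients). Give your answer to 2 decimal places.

OR = 5.88

high-dose patients without the outcome: 200 − 119 = 81
low-dose patients with the outcome: 139 − 119 = 20
low-dose patients without the outcome: 100 − 20 = 80
OR = (119 × 80) / (81 × 20) = 9520/1620 ≈ 5.88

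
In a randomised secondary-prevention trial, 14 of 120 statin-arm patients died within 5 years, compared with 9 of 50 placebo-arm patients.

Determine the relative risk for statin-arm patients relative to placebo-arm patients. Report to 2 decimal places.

RR ≈ 0.65

risk, statin-arm patients = 14/120 = 0.1167
risk, placebo-arm patients = 9/50 = 0.1800
RR = 0.1167 / 0.1800 = 0.65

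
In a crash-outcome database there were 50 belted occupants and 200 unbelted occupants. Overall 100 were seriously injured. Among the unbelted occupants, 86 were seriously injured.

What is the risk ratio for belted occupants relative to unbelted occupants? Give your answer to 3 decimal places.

belted occupants with the outcome: 100 − 86 = 14
belted occupants without the outcome: 50 − 14 = 36
unbelted occupants without the outcome: 200 − 86 = 114
risk, belted occupants = 14/50 = 0.2800
risk, unbelted occupants = 86/200 = 0.4300
RR = 0.2800 / 0.4300 = 0.651

0.651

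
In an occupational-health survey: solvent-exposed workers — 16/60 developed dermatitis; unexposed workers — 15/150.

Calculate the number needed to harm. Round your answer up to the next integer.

risk, solvent-exposed workers = 16/60 = 0.266667
risk, unexposed workers = 15/150 = 0.100000
absolute risk difference = 0.166667
1 / 0.166667 = 6.000 → round up → 6

6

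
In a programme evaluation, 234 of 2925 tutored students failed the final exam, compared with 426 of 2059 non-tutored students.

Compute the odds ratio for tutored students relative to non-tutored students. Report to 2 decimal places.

OR = (234 × 1633) / (2691 × 426) = 382122/1146366 ≈ 0.33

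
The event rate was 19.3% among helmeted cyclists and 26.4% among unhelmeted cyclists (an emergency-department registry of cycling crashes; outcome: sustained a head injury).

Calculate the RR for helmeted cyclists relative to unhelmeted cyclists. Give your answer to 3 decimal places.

RR = 0.1930 / 0.2640 = 0.731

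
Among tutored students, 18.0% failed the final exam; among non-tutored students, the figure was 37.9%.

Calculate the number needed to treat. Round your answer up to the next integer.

absolute risk difference = 0.199000
1 / 0.199000 = 5.025 → round up → 6

NNT ≈ 6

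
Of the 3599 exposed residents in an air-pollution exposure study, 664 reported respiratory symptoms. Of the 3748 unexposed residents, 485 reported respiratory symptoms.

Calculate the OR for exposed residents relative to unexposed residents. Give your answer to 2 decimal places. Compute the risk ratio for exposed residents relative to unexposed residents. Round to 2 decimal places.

OR = (664 × 3263) / (2935 × 485) = 2166632/1423475 ≈ 1.52
risk, exposed residents = 664/3599 = 0.1845
risk, unexposed residents = 485/3748 = 0.1294
RR = 0.1845 / 0.1294 = 1.43

OR = 1.52; RR = 1.43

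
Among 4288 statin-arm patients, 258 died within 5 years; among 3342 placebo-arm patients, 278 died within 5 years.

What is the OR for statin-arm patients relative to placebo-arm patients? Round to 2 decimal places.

OR = (258 × 3064) / (4030 × 278) = 790512/1120340 ≈ 0.71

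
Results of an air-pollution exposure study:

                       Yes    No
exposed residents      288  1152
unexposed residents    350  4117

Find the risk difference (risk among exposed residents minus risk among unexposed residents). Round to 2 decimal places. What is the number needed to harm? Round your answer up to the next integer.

RD = 0.12; NNH = 9

risk, exposed residents = 288/1440 = 0.2000
risk, unexposed residents = 350/4467 = 0.0784
risk difference = 0.2000 − 0.0784 = 0.12
absolute risk difference = 0.121648
1 / 0.121648 = 8.220 → round up → 9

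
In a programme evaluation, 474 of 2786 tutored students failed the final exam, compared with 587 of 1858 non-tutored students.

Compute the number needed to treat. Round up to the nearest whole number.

risk, tutored students = 474/2786 = 0.170136
risk, non-tutored students = 587/1858 = 0.315931
absolute risk difference = 0.145795
1 / 0.145795 = 6.859 → round up → 7

7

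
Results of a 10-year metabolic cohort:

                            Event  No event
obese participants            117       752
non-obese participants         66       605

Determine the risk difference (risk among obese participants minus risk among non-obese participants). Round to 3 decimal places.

RD ≈ 0.036

risk, obese participants = 117/869 = 0.1346
risk, non-obese participants = 66/671 = 0.0984
risk difference = 0.1346 − 0.0984 = 0.036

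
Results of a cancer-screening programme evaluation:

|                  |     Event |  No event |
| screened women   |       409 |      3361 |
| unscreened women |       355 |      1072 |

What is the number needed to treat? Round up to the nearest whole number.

NNT = 8

risk, screened women = 409/3770 = 0.108488
risk, unscreened women = 355/1427 = 0.248774
absolute risk difference = 0.140286
1 / 0.140286 = 7.128 → round up → 8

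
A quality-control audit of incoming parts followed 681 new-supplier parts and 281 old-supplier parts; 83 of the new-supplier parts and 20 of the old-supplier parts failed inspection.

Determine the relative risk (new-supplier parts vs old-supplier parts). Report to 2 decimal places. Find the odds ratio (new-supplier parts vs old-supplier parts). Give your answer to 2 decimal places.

RR = 1.71; OR = 1.81

risk, new-supplier parts = 83/681 = 0.1219
risk, old-supplier parts = 20/281 = 0.0712
RR = 0.1219 / 0.0712 = 1.71
odds, new-supplier parts = 83/598 = 0.1388
odds, old-supplier parts = 20/261 = 0.0766
OR = 0.1388 / 0.0766 = 1.81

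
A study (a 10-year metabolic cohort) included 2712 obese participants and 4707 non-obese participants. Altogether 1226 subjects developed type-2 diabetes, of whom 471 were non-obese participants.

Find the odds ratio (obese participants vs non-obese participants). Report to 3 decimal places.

3.470

obese participants with the outcome: 1226 − 471 = 755
obese participants without the outcome: 2712 − 755 = 1957
non-obese participants without the outcome: 4707 − 471 = 4236
OR = (755 × 4236) / (1957 × 471) = 3198180/921747 ≈ 3.470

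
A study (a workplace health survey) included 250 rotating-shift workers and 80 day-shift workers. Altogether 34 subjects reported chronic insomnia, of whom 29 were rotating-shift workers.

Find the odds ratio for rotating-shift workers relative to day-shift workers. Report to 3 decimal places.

OR: 1.968

rotating-shift workers without the outcome: 250 − 29 = 221
day-shift workers with the outcome: 34 − 29 = 5
day-shift workers without the outcome: 80 − 5 = 75
OR = (29 × 75) / (221 × 5) = 2175/1105 ≈ 1.968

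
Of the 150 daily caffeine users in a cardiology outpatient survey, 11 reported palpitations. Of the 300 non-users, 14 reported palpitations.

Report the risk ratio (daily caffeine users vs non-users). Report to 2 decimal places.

1.57

risk, daily caffeine users = 11/150 = 0.07333
risk, non-users = 14/300 = 0.04667
RR = 0.07333 / 0.04667 = 1.57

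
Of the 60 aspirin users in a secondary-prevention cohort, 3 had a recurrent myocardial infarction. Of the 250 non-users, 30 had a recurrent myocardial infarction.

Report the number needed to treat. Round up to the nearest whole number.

NNT: 15

risk, aspirin users = 3/60 = 0.050000
risk, non-users = 30/250 = 0.120000
absolute risk difference = 0.070000
1 / 0.070000 = 14.286 → round up → 15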